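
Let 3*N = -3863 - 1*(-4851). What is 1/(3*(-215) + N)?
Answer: -3/947 ≈ -0.0031679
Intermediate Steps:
N = 988/3 (N = (-3863 - 1*(-4851))/3 = (-3863 + 4851)/3 = (⅓)*988 = 988/3 ≈ 329.33)
1/(3*(-215) + N) = 1/(3*(-215) + 988/3) = 1/(-645 + 988/3) = 1/(-947/3) = -3/947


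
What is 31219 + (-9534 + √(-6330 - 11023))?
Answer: 21685 + I*√17353 ≈ 21685.0 + 131.73*I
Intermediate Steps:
31219 + (-9534 + √(-6330 - 11023)) = 31219 + (-9534 + √(-17353)) = 31219 + (-9534 + I*√17353) = 21685 + I*√17353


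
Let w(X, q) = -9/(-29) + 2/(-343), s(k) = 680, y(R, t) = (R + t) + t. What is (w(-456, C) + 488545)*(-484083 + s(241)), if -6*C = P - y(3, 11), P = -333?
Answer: -2349125952290032/9947 ≈ -2.3616e+11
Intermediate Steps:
y(R, t) = R + 2*t
C = 179/3 (C = -(-333 - (3 + 2*11))/6 = -(-333 - (3 + 22))/6 = -(-333 - 1*25)/6 = -(-333 - 25)/6 = -⅙*(-358) = 179/3 ≈ 59.667)
w(X, q) = 3029/9947 (w(X, q) = -9*(-1/29) + 2*(-1/343) = 9/29 - 2/343 = 3029/9947)
(w(-456, C) + 488545)*(-484083 + s(241)) = (3029/9947 + 488545)*(-484083 + 680) = (4859560144/9947)*(-483403) = -2349125952290032/9947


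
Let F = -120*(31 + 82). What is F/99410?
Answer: -1356/9941 ≈ -0.13640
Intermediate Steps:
F = -13560 (F = -120*113 = -13560)
F/99410 = -13560/99410 = -13560*1/99410 = -1356/9941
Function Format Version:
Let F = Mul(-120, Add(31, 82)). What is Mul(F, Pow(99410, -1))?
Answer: Rational(-1356, 9941) ≈ -0.13640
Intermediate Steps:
F = -13560 (F = Mul(-120, 113) = -13560)
Mul(F, Pow(99410, -1)) = Mul(-13560, Pow(99410, -1)) = Mul(-13560, Rational(1, 99410)) = Rational(-1356, 9941)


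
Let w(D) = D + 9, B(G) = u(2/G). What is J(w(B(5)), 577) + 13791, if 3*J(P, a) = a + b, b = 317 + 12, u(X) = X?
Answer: 14093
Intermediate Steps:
B(G) = 2/G
w(D) = 9 + D
b = 329
J(P, a) = 329/3 + a/3 (J(P, a) = (a + 329)/3 = (329 + a)/3 = 329/3 + a/3)
J(w(B(5)), 577) + 13791 = (329/3 + (⅓)*577) + 13791 = (329/3 + 577/3) + 13791 = 302 + 13791 = 14093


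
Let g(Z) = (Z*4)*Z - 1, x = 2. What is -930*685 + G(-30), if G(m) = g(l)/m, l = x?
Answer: -1274101/2 ≈ -6.3705e+5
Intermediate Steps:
l = 2
g(Z) = -1 + 4*Z**2 (g(Z) = (4*Z)*Z - 1 = 4*Z**2 - 1 = -1 + 4*Z**2)
G(m) = 15/m (G(m) = (-1 + 4*2**2)/m = (-1 + 4*4)/m = (-1 + 16)/m = 15/m)
-930*685 + G(-30) = -930*685 + 15/(-30) = -637050 + 15*(-1/30) = -637050 - 1/2 = -1274101/2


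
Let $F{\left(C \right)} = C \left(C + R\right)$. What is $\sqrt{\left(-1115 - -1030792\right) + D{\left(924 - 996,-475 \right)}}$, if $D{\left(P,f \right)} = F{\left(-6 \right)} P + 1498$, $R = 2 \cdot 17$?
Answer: $3 \sqrt{115919} \approx 1021.4$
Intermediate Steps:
$R = 34$
$F{\left(C \right)} = C \left(34 + C\right)$ ($F{\left(C \right)} = C \left(C + 34\right) = C \left(34 + C\right)$)
$D{\left(P,f \right)} = 1498 - 168 P$ ($D{\left(P,f \right)} = - 6 \left(34 - 6\right) P + 1498 = \left(-6\right) 28 P + 1498 = - 168 P + 1498 = 1498 - 168 P$)
$\sqrt{\left(-1115 - -1030792\right) + D{\left(924 - 996,-475 \right)}} = \sqrt{\left(-1115 - -1030792\right) - \left(-1498 + 168 \left(924 - 996\right)\right)} = \sqrt{\left(-1115 + 1030792\right) - \left(-1498 + 168 \left(924 - 996\right)\right)} = \sqrt{1029677 + \left(1498 - -12096\right)} = \sqrt{1029677 + \left(1498 + 12096\right)} = \sqrt{1029677 + 13594} = \sqrt{1043271} = 3 \sqrt{115919}$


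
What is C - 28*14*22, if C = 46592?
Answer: 37968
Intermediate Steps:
C - 28*14*22 = 46592 - 28*14*22 = 46592 - 392*22 = 46592 - 8624 = 37968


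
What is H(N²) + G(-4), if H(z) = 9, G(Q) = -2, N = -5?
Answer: 7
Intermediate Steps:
H(N²) + G(-4) = 9 - 2 = 7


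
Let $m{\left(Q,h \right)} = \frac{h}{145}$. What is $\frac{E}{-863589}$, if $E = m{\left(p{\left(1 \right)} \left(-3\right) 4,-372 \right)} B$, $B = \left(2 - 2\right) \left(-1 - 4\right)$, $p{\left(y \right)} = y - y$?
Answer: $0$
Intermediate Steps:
$p{\left(y \right)} = 0$
$m{\left(Q,h \right)} = \frac{h}{145}$ ($m{\left(Q,h \right)} = h \frac{1}{145} = \frac{h}{145}$)
$B = 0$ ($B = 0 \left(-5\right) = 0$)
$E = 0$ ($E = \frac{1}{145} \left(-372\right) 0 = \left(- \frac{372}{145}\right) 0 = 0$)
$\frac{E}{-863589} = \frac{0}{-863589} = 0 \left(- \frac{1}{863589}\right) = 0$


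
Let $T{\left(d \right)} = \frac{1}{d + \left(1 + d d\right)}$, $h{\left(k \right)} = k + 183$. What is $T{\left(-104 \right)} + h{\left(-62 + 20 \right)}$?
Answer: $\frac{1510534}{10713} \approx 141.0$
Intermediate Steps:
$h{\left(k \right)} = 183 + k$
$T{\left(d \right)} = \frac{1}{1 + d + d^{2}}$ ($T{\left(d \right)} = \frac{1}{d + \left(1 + d^{2}\right)} = \frac{1}{1 + d + d^{2}}$)
$T{\left(-104 \right)} + h{\left(-62 + 20 \right)} = \frac{1}{1 - 104 + \left(-104\right)^{2}} + \left(183 + \left(-62 + 20\right)\right) = \frac{1}{1 - 104 + 10816} + \left(183 - 42\right) = \frac{1}{10713} + 141 = \frac{1510534}{10713}$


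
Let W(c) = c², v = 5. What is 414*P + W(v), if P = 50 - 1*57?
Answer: -2873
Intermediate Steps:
P = -7 (P = 50 - 57 = -7)
414*P + W(v) = 414*(-7) + 5² = -2898 + 25 = -2873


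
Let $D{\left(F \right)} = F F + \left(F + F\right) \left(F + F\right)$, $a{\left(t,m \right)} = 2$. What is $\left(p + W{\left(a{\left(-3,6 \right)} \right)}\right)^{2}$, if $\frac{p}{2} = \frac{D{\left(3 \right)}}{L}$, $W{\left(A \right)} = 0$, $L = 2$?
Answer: $2025$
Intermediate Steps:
$D{\left(F \right)} = 5 F^{2}$ ($D{\left(F \right)} = F^{2} + 2 F 2 F = F^{2} + 4 F^{2} = 5 F^{2}$)
$p = 45$ ($p = 2 \frac{5 \cdot 3^{2}}{2} = 2 \cdot 5 \cdot 9 \cdot \frac{1}{2} = 2 \cdot 45 \cdot \frac{1}{2} = 2 \cdot \frac{45}{2} = 45$)
$\left(p + W{\left(a{\left(-3,6 \right)} \right)}\right)^{2} = \left(45 + 0\right)^{2} = 45^{2} = 2025$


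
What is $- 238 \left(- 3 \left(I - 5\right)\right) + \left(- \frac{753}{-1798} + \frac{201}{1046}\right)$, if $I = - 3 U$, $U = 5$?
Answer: $- \frac{6713840301}{470177} \approx -14279.0$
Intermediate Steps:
$I = -15$ ($I = \left(-3\right) 5 = -15$)
$- 238 \left(- 3 \left(I - 5\right)\right) + \left(- \frac{753}{-1798} + \frac{201}{1046}\right) = - 238 \left(- 3 \left(-15 - 5\right)\right) + \left(- \frac{753}{-1798} + \frac{201}{1046}\right) = - 238 \left(\left(-3\right) \left(-20\right)\right) + \left(\left(-753\right) \left(- \frac{1}{1798}\right) + 201 \cdot \frac{1}{1046}\right) = \left(-238\right) 60 + \left(\frac{753}{1798} + \frac{201}{1046}\right) = -14280 + \frac{287259}{470177} = - \frac{6713840301}{470177}$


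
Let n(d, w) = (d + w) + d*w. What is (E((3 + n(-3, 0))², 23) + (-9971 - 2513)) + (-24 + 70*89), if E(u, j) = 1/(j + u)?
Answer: -144393/23 ≈ -6278.0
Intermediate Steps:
n(d, w) = d + w + d*w
(E((3 + n(-3, 0))², 23) + (-9971 - 2513)) + (-24 + 70*89) = (1/(23 + (3 + (-3 + 0 - 3*0))²) + (-9971 - 2513)) + (-24 + 70*89) = (1/(23 + (3 + (-3 + 0 + 0))²) - 12484) + (-24 + 6230) = (1/(23 + (3 - 3)²) - 12484) + 6206 = (1/(23 + 0²) - 12484) + 6206 = (1/(23 + 0) - 12484) + 6206 = (1/23 - 12484) + 6206 = -287131/23 + 6206 = -144393/23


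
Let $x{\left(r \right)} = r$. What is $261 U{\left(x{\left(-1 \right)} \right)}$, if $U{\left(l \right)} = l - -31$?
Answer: $7830$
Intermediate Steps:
$U{\left(l \right)} = 31 + l$ ($U{\left(l \right)} = l + 31 = 31 + l$)
$261 U{\left(x{\left(-1 \right)} \right)} = 261 \left(31 - 1\right) = 261 \cdot 30 = 7830$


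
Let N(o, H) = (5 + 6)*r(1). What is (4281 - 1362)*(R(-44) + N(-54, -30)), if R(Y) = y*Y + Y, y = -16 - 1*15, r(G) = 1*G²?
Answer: 3885189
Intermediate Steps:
r(G) = G²
y = -31 (y = -16 - 15 = -31)
N(o, H) = 11 (N(o, H) = (5 + 6)*1² = 11*1 = 11)
R(Y) = -30*Y (R(Y) = -31*Y + Y = -30*Y)
(4281 - 1362)*(R(-44) + N(-54, -30)) = (4281 - 1362)*(-30*(-44) + 11) = 2919*(1320 + 11) = 2919*1331 = 3885189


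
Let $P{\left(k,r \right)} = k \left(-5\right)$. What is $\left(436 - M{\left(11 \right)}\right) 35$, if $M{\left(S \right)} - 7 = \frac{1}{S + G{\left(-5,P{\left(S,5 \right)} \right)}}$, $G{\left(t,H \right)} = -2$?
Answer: $\frac{135100}{9} \approx 15011.0$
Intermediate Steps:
$P{\left(k,r \right)} = - 5 k$
$M{\left(S \right)} = 7 + \frac{1}{-2 + S}$ ($M{\left(S \right)} = 7 + \frac{1}{S - 2} = 7 + \frac{1}{-2 + S}$)
$\left(436 - M{\left(11 \right)}\right) 35 = \left(436 - \frac{-13 + 7 \cdot 11}{-2 + 11}\right) 35 = \left(436 - \frac{-13 + 77}{9}\right) 35 = \left(436 - \frac{1}{9} \cdot 64\right) 35 = \left(436 - \frac{64}{9}\right) 35 = \frac{3860}{9} \cdot 35 = \frac{135100}{9}$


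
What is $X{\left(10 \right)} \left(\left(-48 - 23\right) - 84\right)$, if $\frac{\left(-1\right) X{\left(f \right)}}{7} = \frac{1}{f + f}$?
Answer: $\frac{217}{4} \approx 54.25$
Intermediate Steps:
$X{\left(f \right)} = - \frac{7}{2 f}$ ($X{\left(f \right)} = - \frac{7}{f + f} = - \frac{7}{2 f}$)
$X{\left(10 \right)} \left(\left(-48 - 23\right) - 84\right) = - \frac{7}{2 \cdot 10} \left(\left(-48 - 23\right) - 84\right) = \left(- \frac{7}{2}\right) \frac{1}{10} \left(-71 - 84\right) = \left(- \frac{7}{20}\right) \left(-155\right) = \frac{217}{4}$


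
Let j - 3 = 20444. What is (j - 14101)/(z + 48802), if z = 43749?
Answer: 6346/92551 ≈ 0.068568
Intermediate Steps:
j = 20447 (j = 3 + 20444 = 20447)
(j - 14101)/(z + 48802) = (20447 - 14101)/(43749 + 48802) = 6346/92551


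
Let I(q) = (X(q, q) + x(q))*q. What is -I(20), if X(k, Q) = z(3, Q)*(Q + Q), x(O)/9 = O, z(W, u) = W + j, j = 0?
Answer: -6000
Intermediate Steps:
z(W, u) = W (z(W, u) = W + 0 = W)
x(O) = 9*O
X(k, Q) = 6*Q (X(k, Q) = 3*(Q + Q) = 3*(2*Q) = 6*Q)
I(q) = 15*q**2 (I(q) = (6*q + 9*q)*q = (15*q)*q = 15*q**2)
-I(20) = -15*20**2 = -15*400 = -1*6000 = -6000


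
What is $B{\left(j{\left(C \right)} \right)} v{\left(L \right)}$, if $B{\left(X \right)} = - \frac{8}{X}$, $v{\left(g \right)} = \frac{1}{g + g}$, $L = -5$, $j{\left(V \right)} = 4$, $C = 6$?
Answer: $\frac{1}{5} \approx 0.2$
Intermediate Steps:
$v{\left(g \right)} = \frac{1}{2 g}$
$B{\left(j{\left(C \right)} \right)} v{\left(L \right)} = - \frac{8}{4} \frac{1}{2 \left(-5\right)} = \left(-8\right) \frac{1}{4} \cdot \frac{1}{2} \left(- \frac{1}{5}\right) = \left(-2\right) \left(- \frac{1}{10}\right) = \frac{1}{5}$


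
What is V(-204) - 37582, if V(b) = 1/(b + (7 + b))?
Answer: -15070383/401 ≈ -37582.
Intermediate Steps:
V(b) = 1/(7 + 2*b)
V(-204) - 37582 = 1/(7 + 2*(-204)) - 37582 = 1/(7 - 408) - 37582 = 1/(-401) - 37582 = -1/401 - 37582 = -15070383/401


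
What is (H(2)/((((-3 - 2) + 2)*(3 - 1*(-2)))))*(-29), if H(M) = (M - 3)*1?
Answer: -29/15 ≈ -1.9333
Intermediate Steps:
H(M) = -3 + M (H(M) = (-3 + M)*1 = -3 + M)
(H(2)/((((-3 - 2) + 2)*(3 - 1*(-2)))))*(-29) = ((-3 + 2)/((((-3 - 2) + 2)*(3 - 1*(-2)))))*(-29) = (-1/((-5 + 2)*(3 + 2)))*(-29) = (-1/(-3*5))*(-29) = (-1/(-15))*(-29) = -1/15*(-1)*(-29) = (1/15)*(-29) = -29/15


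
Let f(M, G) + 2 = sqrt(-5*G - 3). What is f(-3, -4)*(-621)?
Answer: 1242 - 621*sqrt(17) ≈ -1318.4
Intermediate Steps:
f(M, G) = -2 + sqrt(-3 - 5*G) (f(M, G) = -2 + sqrt(-5*G - 3) = -2 + sqrt(-3 - 5*G))
f(-3, -4)*(-621) = (-2 + sqrt(-3 - 5*(-4)))*(-621) = (-2 + sqrt(-3 + 20))*(-621) = (-2 + sqrt(17))*(-621) = 1242 - 621*sqrt(17)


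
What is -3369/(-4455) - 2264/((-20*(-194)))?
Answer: 4976/28809 ≈ 0.17272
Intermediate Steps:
-3369/(-4455) - 2264/((-20*(-194))) = -3369*(-1/4455) - 2264/3880 = 1123/1485 - 2264*1/3880 = 1123/1485 - 283/485 = 4976/28809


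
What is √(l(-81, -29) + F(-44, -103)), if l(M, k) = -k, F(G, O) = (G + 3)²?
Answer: 3*√190 ≈ 41.352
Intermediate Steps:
F(G, O) = (3 + G)²
√(l(-81, -29) + F(-44, -103)) = √(-1*(-29) + (3 - 44)²) = √(29 + (-41)²) = √(29 + 1681) = √1710 = 3*√190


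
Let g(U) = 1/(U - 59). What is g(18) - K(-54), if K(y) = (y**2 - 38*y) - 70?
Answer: -200819/41 ≈ -4898.0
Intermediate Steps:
K(y) = -70 + y**2 - 38*y
g(U) = 1/(-59 + U)
g(18) - K(-54) = 1/(-59 + 18) - (-70 + (-54)**2 - 38*(-54)) = 1/(-41) - (-70 + 2916 + 2052) = -1/41 - 1*4898 = -1/41 - 4898 = -200819/41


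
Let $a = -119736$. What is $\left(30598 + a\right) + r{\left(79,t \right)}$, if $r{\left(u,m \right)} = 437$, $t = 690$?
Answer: $-88701$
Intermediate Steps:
$\left(30598 + a\right) + r{\left(79,t \right)} = \left(30598 - 119736\right) + 437 = -89138 + 437 = -88701$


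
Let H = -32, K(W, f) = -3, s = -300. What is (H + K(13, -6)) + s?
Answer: -335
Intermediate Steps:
(H + K(13, -6)) + s = (-32 - 3) - 300 = -35 - 300 = -335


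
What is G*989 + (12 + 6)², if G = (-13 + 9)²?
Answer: 16148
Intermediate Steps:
G = 16 (G = (-4)² = 16)
G*989 + (12 + 6)² = 16*989 + (12 + 6)² = 15824 + 18² = 15824 + 324 = 16148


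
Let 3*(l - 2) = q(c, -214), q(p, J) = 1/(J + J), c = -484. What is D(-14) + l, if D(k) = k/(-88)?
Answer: 7621/3531 ≈ 2.1583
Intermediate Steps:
q(p, J) = 1/(2*J)
l = 2567/1284 (l = 2 + ((1/2)/(-214))/3 = 2 + ((1/2)*(-1/214))/3 = 2 + (1/3)*(-1/428) = 2 - 1/1284 = 2567/1284 ≈ 1.9992)
D(k) = -k/88 (D(k) = k*(-1/88) = -k/88)
D(-14) + l = -1/88*(-14) + 2567/1284 = 7/44 + 2567/1284 = 7621/3531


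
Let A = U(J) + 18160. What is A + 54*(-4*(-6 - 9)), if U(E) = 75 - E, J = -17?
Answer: 21492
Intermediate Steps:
A = 18252 (A = (75 - 1*(-17)) + 18160 = (75 + 17) + 18160 = 92 + 18160 = 18252)
A + 54*(-4*(-6 - 9)) = 18252 + 54*(-4*(-6 - 9)) = 18252 + 54*(-4*(-15)) = 18252 + 54*60 = 18252 + 3240 = 21492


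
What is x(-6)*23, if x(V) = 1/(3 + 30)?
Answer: 23/33 ≈ 0.69697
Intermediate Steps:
x(V) = 1/33
x(-6)*23 = (1/33)*23 = 23/33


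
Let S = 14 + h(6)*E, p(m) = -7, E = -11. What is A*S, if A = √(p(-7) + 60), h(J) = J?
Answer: -52*√53 ≈ -378.57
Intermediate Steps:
S = -52 (S = 14 + 6*(-11) = 14 - 66 = -52)
A = √53 (A = √(-7 + 60) = √53 ≈ 7.2801)
A*S = √53*(-52) = -52*√53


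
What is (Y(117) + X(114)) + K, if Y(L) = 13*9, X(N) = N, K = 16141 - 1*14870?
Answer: 1502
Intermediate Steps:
K = 1271 (K = 16141 - 14870 = 1271)
Y(L) = 117
(Y(117) + X(114)) + K = (117 + 114) + 1271 = 231 + 1271 = 1502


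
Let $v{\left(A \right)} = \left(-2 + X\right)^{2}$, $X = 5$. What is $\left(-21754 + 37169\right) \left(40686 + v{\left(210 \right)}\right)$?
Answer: $627313425$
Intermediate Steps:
$v{\left(A \right)} = 9$ ($v{\left(A \right)} = \left(-2 + 5\right)^{2} = 3^{2} = 9$)
$\left(-21754 + 37169\right) \left(40686 + v{\left(210 \right)}\right) = \left(-21754 + 37169\right) \left(40686 + 9\right) = 15415 \cdot 40695 = 627313425$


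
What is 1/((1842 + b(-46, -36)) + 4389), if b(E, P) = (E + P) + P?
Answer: 1/6113 ≈ 0.00016359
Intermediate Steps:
b(E, P) = E + 2*P
1/((1842 + b(-46, -36)) + 4389) = 1/((1842 + (-46 + 2*(-36))) + 4389) = 1/((1842 + (-46 - 72)) + 4389) = 1/((1842 - 118) + 4389) = 1/(1724 + 4389) = 1/6113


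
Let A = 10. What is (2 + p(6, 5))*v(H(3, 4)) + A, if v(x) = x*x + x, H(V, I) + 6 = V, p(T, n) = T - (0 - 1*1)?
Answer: 64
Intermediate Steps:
p(T, n) = 1 + T (p(T, n) = T - (0 - 1) = T - 1*(-1) = T + 1 = 1 + T)
H(V, I) = -6 + V
v(x) = x + x² (v(x) = x² + x = x + x²)
(2 + p(6, 5))*v(H(3, 4)) + A = (2 + (1 + 6))*((-6 + 3)*(1 + (-6 + 3))) + 10 = (2 + 7)*(-3*(1 - 3)) + 10 = 9*(-3*(-2)) + 10 = 9*6 + 10 = 54 + 10 = 64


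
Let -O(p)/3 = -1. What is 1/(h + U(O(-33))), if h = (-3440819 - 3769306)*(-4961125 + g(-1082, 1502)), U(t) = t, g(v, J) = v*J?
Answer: 1/47487966976128 ≈ 2.1058e-14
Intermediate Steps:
g(v, J) = J*v
O(p) = 3 (O(p) = -3*(-1) = 3)
h = 47487966976125 (h = (-3440819 - 3769306)*(-4961125 + 1502*(-1082)) = -7210125*(-4961125 - 1625164) = -7210125*(-6586289) = 47487966976125)
1/(h + U(O(-33))) = 1/(47487966976125 + 3) = 1/47487966976128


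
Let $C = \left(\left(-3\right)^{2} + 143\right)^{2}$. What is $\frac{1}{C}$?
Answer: $\frac{1}{23104} \approx 4.3283 \cdot 10^{-5}$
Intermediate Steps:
$C = 23104$ ($C = \left(9 + 143\right)^{2} = 152^{2} = 23104$)
$\frac{1}{C} = \frac{1}{23104}$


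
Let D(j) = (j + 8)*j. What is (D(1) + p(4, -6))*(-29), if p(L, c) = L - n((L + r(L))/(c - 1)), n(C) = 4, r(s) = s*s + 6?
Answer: -261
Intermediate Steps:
r(s) = 6 + s² (r(s) = s² + 6 = 6 + s²)
p(L, c) = -4 + L (p(L, c) = L - 1*4 = L - 4 = -4 + L)
D(j) = j*(8 + j) (D(j) = (8 + j)*j = j*(8 + j))
(D(1) + p(4, -6))*(-29) = (1*(8 + 1) + (-4 + 4))*(-29) = (1*9 + 0)*(-29) = (9 + 0)*(-29) = 9*(-29) = -261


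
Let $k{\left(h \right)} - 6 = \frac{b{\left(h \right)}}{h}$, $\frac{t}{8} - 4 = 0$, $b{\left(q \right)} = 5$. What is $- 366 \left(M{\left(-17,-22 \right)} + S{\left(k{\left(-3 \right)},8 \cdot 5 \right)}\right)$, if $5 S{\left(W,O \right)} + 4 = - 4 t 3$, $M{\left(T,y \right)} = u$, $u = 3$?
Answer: $\frac{136518}{5} \approx 27304.0$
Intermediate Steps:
$t = 32$ ($t = 32 + 8 \cdot 0 = 32 + 0 = 32$)
$k{\left(h \right)} = 6 + \frac{5}{h}$
$M{\left(T,y \right)} = 3$
$S{\left(W,O \right)} = - \frac{388}{5}$ ($S{\left(W,O \right)} = - \frac{4}{5} + \frac{\left(-4\right) 32 \cdot 3}{5} = - \frac{4}{5} + \frac{\left(-128\right) 3}{5} = - \frac{4}{5} + \frac{1}{5} \left(-384\right) = - \frac{4}{5} - \frac{384}{5} = - \frac{388}{5}$)
$- 366 \left(M{\left(-17,-22 \right)} + S{\left(k{\left(-3 \right)},8 \cdot 5 \right)}\right) = - 366 \left(3 - \frac{388}{5}\right) = \left(-366\right) \left(- \frac{373}{5}\right) = \frac{136518}{5}$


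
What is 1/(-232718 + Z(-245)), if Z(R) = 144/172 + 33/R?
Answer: -10535/2451676729 ≈ -4.2971e-6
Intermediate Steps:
Z(R) = 36/43 + 33/R (Z(R) = 144*(1/172) + 33/R = 36/43 + 33/R)
1/(-232718 + Z(-245)) = 1/(-232718 + (36/43 + 33/(-245))) = 1/(-232718 + (36/43 + 33*(-1/245))) = 1/(-232718 + (36/43 - 33/245)) = 1/(-232718 + 7401/10535) = 1/(-2451676729/10535) = -10535/2451676729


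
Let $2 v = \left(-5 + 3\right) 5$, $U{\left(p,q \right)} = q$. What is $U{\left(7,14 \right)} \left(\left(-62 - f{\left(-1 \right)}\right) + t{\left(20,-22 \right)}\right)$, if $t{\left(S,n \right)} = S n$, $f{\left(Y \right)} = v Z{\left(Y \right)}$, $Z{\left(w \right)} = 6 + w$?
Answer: $-6678$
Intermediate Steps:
$v = -5$ ($v = \frac{\left(-5 + 3\right) 5}{2} = \frac{\left(-2\right) 5}{2} = \frac{1}{2} \left(-10\right) = -5$)
$f{\left(Y \right)} = -30 - 5 Y$ ($f{\left(Y \right)} = - 5 \left(6 + Y\right) = -30 - 5 Y$)
$U{\left(7,14 \right)} \left(\left(-62 - f{\left(-1 \right)}\right) + t{\left(20,-22 \right)}\right) = 14 \left(\left(-62 - \left(-30 - -5\right)\right) + 20 \left(-22\right)\right) = 14 \left(\left(-62 - \left(-30 + 5\right)\right) - 440\right) = 14 \left(\left(-62 - -25\right) - 440\right) = 14 \left(\left(-62 + 25\right) - 440\right) = 14 \left(-37 - 440\right) = 14 \left(-477\right) = -6678$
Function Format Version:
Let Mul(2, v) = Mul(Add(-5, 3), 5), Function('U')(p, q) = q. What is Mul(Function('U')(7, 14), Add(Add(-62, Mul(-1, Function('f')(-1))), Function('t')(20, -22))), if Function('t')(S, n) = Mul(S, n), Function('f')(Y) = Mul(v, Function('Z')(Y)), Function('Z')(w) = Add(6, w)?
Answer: -6678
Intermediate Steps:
v = -5 (v = Mul(Rational(1, 2), Mul(Add(-5, 3), 5)) = Mul(Rational(1, 2), Mul(-2, 5)) = Mul(Rational(1, 2), -10) = -5)
Function('f')(Y) = Add(-30, Mul(-5, Y)) (Function('f')(Y) = Mul(-5, Add(6, Y)) = Add(-30, Mul(-5, Y)))
Mul(Function('U')(7, 14), Add(Add(-62, Mul(-1, Function('f')(-1))), Function('t')(20, -22))) = Mul(14, Add(Add(-62, Mul(-1, Add(-30, Mul(-5, -1)))), Mul(20, -22))) = Mul(14, Add(Add(-62, Mul(-1, Add(-30, 5))), -440)) = Mul(14, Add(Add(-62, Mul(-1, -25)), -440)) = Mul(14, Add(Add(-62, 25), -440)) = Mul(14, Add(-37, -440)) = Mul(14, -477) = -6678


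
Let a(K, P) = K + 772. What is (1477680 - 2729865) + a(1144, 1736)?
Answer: -1250269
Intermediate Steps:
a(K, P) = 772 + K
(1477680 - 2729865) + a(1144, 1736) = (1477680 - 2729865) + (772 + 1144) = -1252185 + 1916 = -1250269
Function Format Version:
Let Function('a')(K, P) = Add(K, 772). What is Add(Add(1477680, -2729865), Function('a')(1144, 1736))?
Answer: -1250269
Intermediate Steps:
Function('a')(K, P) = Add(772, K)
Add(Add(1477680, -2729865), Function('a')(1144, 1736)) = Add(Add(1477680, -2729865), Add(772, 1144)) = Add(-1252185, 1916) = -1250269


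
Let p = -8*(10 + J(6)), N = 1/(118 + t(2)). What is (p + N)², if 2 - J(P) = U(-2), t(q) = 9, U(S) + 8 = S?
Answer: 499567201/16129 ≈ 30973.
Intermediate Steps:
U(S) = -8 + S
N = 1/127 (N = 1/(118 + 9) = 1/127 ≈ 0.0078740)
J(P) = 12 (J(P) = 2 - (-8 - 2) = 2 - 1*(-10) = 2 + 10 = 12)
p = -176 (p = -8*(10 + 12) = -8*22 = -176)
(p + N)² = (-176 + 1/127)² = (-22351/127)² = 499567201/16129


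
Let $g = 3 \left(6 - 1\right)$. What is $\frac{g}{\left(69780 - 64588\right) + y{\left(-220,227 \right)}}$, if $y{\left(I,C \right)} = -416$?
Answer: $\frac{5}{1592} \approx 0.0031407$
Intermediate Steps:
$g = 15$ ($g = 3 \cdot 5 = 15$)
$\frac{g}{\left(69780 - 64588\right) + y{\left(-220,227 \right)}} = \frac{15}{\left(69780 - 64588\right) - 416} = \frac{15}{5192 - 416} = \frac{15}{4776} = 15 \cdot \frac{1}{4776} = \frac{5}{1592}$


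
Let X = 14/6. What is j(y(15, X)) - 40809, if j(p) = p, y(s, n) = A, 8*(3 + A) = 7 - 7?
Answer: -40812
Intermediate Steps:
X = 7/3 (X = 14*(⅙) = 7/3 ≈ 2.3333)
A = -3 (A = -3 + (7 - 7)/8 = -3 + (⅛)*0 = -3 + 0 = -3)
y(s, n) = -3
j(y(15, X)) - 40809 = -3 - 40809 = -40812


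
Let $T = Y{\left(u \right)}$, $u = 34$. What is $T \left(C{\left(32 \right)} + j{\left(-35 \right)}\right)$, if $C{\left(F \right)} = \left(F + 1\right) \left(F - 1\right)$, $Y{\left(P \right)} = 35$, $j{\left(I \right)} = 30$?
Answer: $36855$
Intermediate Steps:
$C{\left(F \right)} = \left(1 + F\right) \left(-1 + F\right)$
$T = 35$
$T \left(C{\left(32 \right)} + j{\left(-35 \right)}\right) = 35 \left(\left(-1 + 32^{2}\right) + 30\right) = 35 \left(\left(-1 + 1024\right) + 30\right) = 35 \left(1023 + 30\right) = 35 \cdot 1053 = 36855$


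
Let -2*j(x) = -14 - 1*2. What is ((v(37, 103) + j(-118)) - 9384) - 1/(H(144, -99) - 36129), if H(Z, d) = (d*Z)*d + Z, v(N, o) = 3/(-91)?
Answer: -1173482430712/125157669 ≈ -9376.0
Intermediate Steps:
v(N, o) = -3/91 (v(N, o) = 3*(-1/91) = -3/91)
j(x) = 8 (j(x) = -(-14 - 1*2)/2 = -(-14 - 2)/2 = -1/2*(-16) = 8)
H(Z, d) = Z + Z*d**2 (H(Z, d) = (Z*d)*d + Z = Z*d**2 + Z = Z + Z*d**2)
((v(37, 103) + j(-118)) - 9384) - 1/(H(144, -99) - 36129) = ((-3/91 + 8) - 9384) - 1/(144*(1 + (-99)**2) - 36129) = (725/91 - 9384) - 1/(144*(1 + 9801) - 36129) = -853219/91 - 1/(144*9802 - 36129) = -853219/91 - 1/(1411488 - 36129) = -853219/91 - 1/1375359 = -1173482430712/125157669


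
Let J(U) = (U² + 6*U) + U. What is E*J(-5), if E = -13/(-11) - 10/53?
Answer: -5790/583 ≈ -9.9314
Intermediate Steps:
E = 579/583 (E = -13*(-1/11) - 10*1/53 = 13/11 - 10/53 = 579/583 ≈ 0.99314)
J(U) = U² + 7*U
E*J(-5) = 579*(-5*(7 - 5))/583 = 579*(-5*2)/583 = (579/583)*(-10) = -5790/583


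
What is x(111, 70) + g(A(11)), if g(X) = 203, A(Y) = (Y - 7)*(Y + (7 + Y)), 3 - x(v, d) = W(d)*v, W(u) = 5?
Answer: -349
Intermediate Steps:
x(v, d) = 3 - 5*v
A(Y) = (-7 + Y)*(7 + 2*Y)
x(111, 70) + g(A(11)) = (3 - 5*111) + 203 = (3 - 555) + 203 = -552 + 203 = -349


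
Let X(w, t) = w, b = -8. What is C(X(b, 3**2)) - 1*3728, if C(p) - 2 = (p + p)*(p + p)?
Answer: -3470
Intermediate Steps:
C(p) = 2 + 4*p**2 (C(p) = 2 + (p + p)*(p + p) = 2 + (2*p)*(2*p) = 2 + 4*p**2)
C(X(b, 3**2)) - 1*3728 = (2 + 4*(-8)**2) - 1*3728 = (2 + 4*64) - 3728 = (2 + 256) - 3728 = 258 - 3728 = -3470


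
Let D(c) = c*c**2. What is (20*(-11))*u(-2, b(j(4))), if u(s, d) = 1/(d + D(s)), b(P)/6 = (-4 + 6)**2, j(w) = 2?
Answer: -55/4 ≈ -13.750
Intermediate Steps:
b(P) = 24 (b(P) = 6*(-4 + 6)**2 = 6*2**2 = 6*4 = 24)
D(c) = c**3
u(s, d) = 1/(d + s**3)
(20*(-11))*u(-2, b(j(4))) = (20*(-11))/(24 + (-2)**3) = -220/(24 - 8) = -220/16 = -220*1/16 = -55/4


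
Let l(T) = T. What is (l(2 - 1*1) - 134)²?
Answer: 17689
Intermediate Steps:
(l(2 - 1*1) - 134)² = ((2 - 1*1) - 134)² = ((2 - 1) - 134)² = (1 - 134)² = (-133)² = 17689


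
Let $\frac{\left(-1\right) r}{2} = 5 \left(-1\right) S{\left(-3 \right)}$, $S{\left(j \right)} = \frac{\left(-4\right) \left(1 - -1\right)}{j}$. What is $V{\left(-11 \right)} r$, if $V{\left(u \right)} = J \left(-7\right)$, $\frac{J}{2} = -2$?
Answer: $\frac{2240}{3} \approx 746.67$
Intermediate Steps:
$J = -4$ ($J = 2 \left(-2\right) = -4$)
$S{\left(j \right)} = - \frac{8}{j}$ ($S{\left(j \right)} = \frac{\left(-4\right) \left(1 + 1\right)}{j} = \frac{\left(-4\right) 2}{j} = - \frac{8}{j}$)
$V{\left(u \right)} = 28$ ($V{\left(u \right)} = \left(-4\right) \left(-7\right) = 28$)
$r = \frac{80}{3}$ ($r = - 2 \cdot 5 \left(-1\right) \left(- \frac{8}{-3}\right) = - 2 \left(- 5 \left(\left(-8\right) \left(- \frac{1}{3}\right)\right)\right) = - 2 \left(\left(-5\right) \frac{8}{3}\right) = \left(-2\right) \left(- \frac{40}{3}\right) = \frac{80}{3} \approx 26.667$)
$V{\left(-11 \right)} r = 28 \cdot \frac{80}{3} = \frac{2240}{3}$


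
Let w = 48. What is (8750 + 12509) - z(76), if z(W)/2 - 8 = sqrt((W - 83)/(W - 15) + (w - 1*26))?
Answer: 21243 - 2*sqrt(81435)/61 ≈ 21234.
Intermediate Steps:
z(W) = 16 + 2*sqrt(22 + (-83 + W)/(-15 + W)) (z(W) = 16 + 2*sqrt((W - 83)/(W - 15) + (48 - 1*26)) = 16 + 2*sqrt((-83 + W)/(-15 + W) + (48 - 26)) = 16 + 2*sqrt((-83 + W)/(-15 + W) + 22) = 16 + 2*sqrt(22 + (-83 + W)/(-15 + W)))
(8750 + 12509) - z(76) = (8750 + 12509) - (16 + 2*sqrt((-413 + 23*76)/(-15 + 76))) = 21259 - (16 + 2*sqrt((-413 + 1748)/61)) = 21259 - (16 + 2*sqrt((1/61)*1335)) = 21259 - (16 + 2*sqrt(1335/61)) = 21259 - (16 + 2*(sqrt(81435)/61)) = 21259 - (16 + 2*sqrt(81435)/61) = 21259 + (-16 - 2*sqrt(81435)/61) = 21243 - 2*sqrt(81435)/61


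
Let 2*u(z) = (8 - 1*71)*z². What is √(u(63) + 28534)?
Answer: I*√385958/2 ≈ 310.63*I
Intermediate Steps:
u(z) = -63*z²/2 (u(z) = ((8 - 1*71)*z²)/2 = ((8 - 71)*z²)/2 = (-63*z²)/2 = -63*z²/2)
√(u(63) + 28534) = √(-63/2*63² + 28534) = √(-63/2*3969 + 28534) = √(-250047/2 + 28534) = √(-192979/2) = I*√385958/2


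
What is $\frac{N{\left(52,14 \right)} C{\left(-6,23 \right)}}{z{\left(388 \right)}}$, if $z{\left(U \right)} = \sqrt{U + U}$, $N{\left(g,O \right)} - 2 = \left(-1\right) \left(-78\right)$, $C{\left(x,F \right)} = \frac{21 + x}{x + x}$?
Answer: $- \frac{25 \sqrt{194}}{97} \approx -3.5898$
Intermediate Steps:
$C{\left(x,F \right)} = \frac{21 + x}{2 x}$
$N{\left(g,O \right)} = 80$ ($N{\left(g,O \right)} = 2 - -78 = 2 + 78 = 80$)
$z{\left(U \right)} = \sqrt{2} \sqrt{U}$ ($z{\left(U \right)} = \sqrt{2 U} = \sqrt{2} \sqrt{U}$)
$\frac{N{\left(52,14 \right)} C{\left(-6,23 \right)}}{z{\left(388 \right)}} = \frac{80 \frac{21 - 6}{2 \left(-6\right)}}{\sqrt{2} \sqrt{388}} = \frac{80 \cdot \frac{1}{2} \left(- \frac{1}{6}\right) 15}{\sqrt{2} \cdot 2 \sqrt{97}} = \frac{80 \left(- \frac{5}{4}\right)}{2 \sqrt{194}} = - 100 \frac{\sqrt{194}}{388} = - \frac{25 \sqrt{194}}{97}$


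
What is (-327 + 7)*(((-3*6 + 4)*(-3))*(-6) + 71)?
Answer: 57920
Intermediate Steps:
(-327 + 7)*(((-3*6 + 4)*(-3))*(-6) + 71) = -320*(((-18 + 4)*(-3))*(-6) + 71) = -320*(-14*(-3)*(-6) + 71) = -320*(42*(-6) + 71) = -320*(-252 + 71) = -320*(-181) = 57920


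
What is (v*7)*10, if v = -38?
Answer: -2660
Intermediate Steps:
(v*7)*10 = -38*7*10 = -266*10 = -2660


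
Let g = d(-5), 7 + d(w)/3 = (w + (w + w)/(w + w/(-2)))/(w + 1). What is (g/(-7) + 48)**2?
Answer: 2030625/784 ≈ 2590.1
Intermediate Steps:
d(w) = -21 + 3*(4 + w)/(1 + w) (d(w) = -21 + 3*((w + (w + w)/(w + w/(-2)))/(w + 1)) = -21 + 3*((w + (2*w)/(w + w*(-1/2)))/(1 + w)) = -21 + 3*((w + (2*w)/(w - w/2))/(1 + w)) = -21 + 3*((w + (2*w)/((w/2)))/(1 + w)) = -21 + 3*((w + (2*w)*(2/w))/(1 + w)) = -21 + 3*((w + 4)/(1 + w)) = -21 + 3*((4 + w)/(1 + w)) = -21 + 3*(4 + w)/(1 + w))
g = -81/4 (g = 9*(-1 - 2*(-5))/(1 - 5) = 9*(-1 + 10)/(-4) = 9*(-1/4)*9 = -81/4 ≈ -20.250)
(g/(-7) + 48)**2 = (-81/4/(-7) + 48)**2 = (-81/4*(-1/7) + 48)**2 = (81/28 + 48)**2 = (1425/28)**2 = 2030625/784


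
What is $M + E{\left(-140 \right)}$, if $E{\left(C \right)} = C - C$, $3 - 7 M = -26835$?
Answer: $3834$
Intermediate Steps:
$M = 3834$ ($M = \frac{3}{7} - - \frac{26835}{7} = \frac{3}{7} + \frac{26835}{7} = 3834$)
$E{\left(C \right)} = 0$
$M + E{\left(-140 \right)} = 3834 + 0 = 3834$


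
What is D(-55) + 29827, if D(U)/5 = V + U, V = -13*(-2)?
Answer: 29682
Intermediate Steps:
V = 26
D(U) = 130 + 5*U (D(U) = 5*(26 + U) = 130 + 5*U)
D(-55) + 29827 = (130 + 5*(-55)) + 29827 = (130 - 275) + 29827 = -145 + 29827 = 29682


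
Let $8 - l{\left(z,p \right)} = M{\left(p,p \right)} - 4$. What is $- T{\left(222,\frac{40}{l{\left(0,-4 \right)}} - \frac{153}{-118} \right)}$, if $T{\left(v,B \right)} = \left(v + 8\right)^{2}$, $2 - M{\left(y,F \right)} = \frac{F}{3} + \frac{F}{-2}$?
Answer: $-52900$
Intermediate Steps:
$M{\left(y,F \right)} = 2 + \frac{F}{6}$ ($M{\left(y,F \right)} = 2 - \left(\frac{F}{3} + \frac{F}{-2}\right) = 2 - \left(F \frac{1}{3} + F \left(- \frac{1}{2}\right)\right) = 2 - \left(\frac{F}{3} - \frac{F}{2}\right) = 2 - - \frac{F}{6} = 2 + \frac{F}{6}$)
$l{\left(z,p \right)} = 10 - \frac{p}{6}$ ($l{\left(z,p \right)} = 8 - \left(\left(2 + \frac{p}{6}\right) - 4\right) = 8 - \left(-2 + \frac{p}{6}\right) = 10 - \frac{p}{6}$)
$T{\left(v,B \right)} = \left(8 + v\right)^{2}$
$- T{\left(222,\frac{40}{l{\left(0,-4 \right)}} - \frac{153}{-118} \right)} = - \left(8 + 222\right)^{2} = - 230^{2} = \left(-1\right) 52900 = -52900$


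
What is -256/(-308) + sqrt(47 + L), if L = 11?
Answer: 64/77 + sqrt(58) ≈ 8.4469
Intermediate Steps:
-256/(-308) + sqrt(47 + L) = -256/(-308) + sqrt(47 + 11) = -256*(-1/308) + sqrt(58) = 64/77 + sqrt(58)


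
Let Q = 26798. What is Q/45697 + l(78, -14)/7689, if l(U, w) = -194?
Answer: 197184604/351364233 ≈ 0.56120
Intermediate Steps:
Q/45697 + l(78, -14)/7689 = 26798/45697 - 194/7689 = 197184604/351364233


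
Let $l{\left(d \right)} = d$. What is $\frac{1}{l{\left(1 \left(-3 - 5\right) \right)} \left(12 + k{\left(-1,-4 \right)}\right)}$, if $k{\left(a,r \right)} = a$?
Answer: $- \frac{1}{88} \approx -0.011364$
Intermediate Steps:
$\frac{1}{l{\left(1 \left(-3 - 5\right) \right)} \left(12 + k{\left(-1,-4 \right)}\right)} = \frac{1}{1 \left(-3 - 5\right) \left(12 - 1\right)} = \frac{1}{1 \left(-8\right) 11} = \frac{1}{\left(-8\right) 11} = \frac{1}{-88} = - \frac{1}{88}$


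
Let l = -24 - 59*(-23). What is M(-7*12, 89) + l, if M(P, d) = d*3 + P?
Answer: 1516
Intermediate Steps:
M(P, d) = P + 3*d (M(P, d) = 3*d + P = P + 3*d)
l = 1333 (l = -24 + 1357 = 1333)
M(-7*12, 89) + l = (-7*12 + 3*89) + 1333 = (-84 + 267) + 1333 = 183 + 1333 = 1516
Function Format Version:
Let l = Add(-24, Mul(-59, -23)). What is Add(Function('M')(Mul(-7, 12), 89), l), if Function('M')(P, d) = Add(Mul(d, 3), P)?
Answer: 1516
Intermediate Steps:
Function('M')(P, d) = Add(P, Mul(3, d)) (Function('M')(P, d) = Add(Mul(3, d), P) = Add(P, Mul(3, d)))
l = 1333 (l = Add(-24, 1357) = 1333)
Add(Function('M')(Mul(-7, 12), 89), l) = Add(Add(Mul(-7, 12), Mul(3, 89)), 1333) = Add(Add(-84, 267), 1333) = Add(183, 1333) = 1516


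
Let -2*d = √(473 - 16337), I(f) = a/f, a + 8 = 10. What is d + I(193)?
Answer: 2/193 - I*√3966 ≈ 0.010363 - 62.976*I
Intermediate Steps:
a = 2 (a = -8 + 10 = 2)
I(f) = 2/f
d = -I*√3966 (d = -√(473 - 16337)/2 = -I*√3966 ≈ -62.976*I)
d + I(193) = -I*√3966 + 2/193 = 2/193 - I*√3966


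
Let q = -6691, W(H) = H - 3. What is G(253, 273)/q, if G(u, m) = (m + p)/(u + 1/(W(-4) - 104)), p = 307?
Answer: -32190/93948331 ≈ -0.00034263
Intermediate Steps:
W(H) = -3 + H
G(u, m) = (307 + m)/(-1/111 + u) (G(u, m) = (m + 307)/(u + 1/((-3 - 4) - 104)) = (307 + m)/(u + 1/(-7 - 104)) = (307 + m)/(u + 1/(-111)) = (307 + m)/(u - 1/111) = (307 + m)/(-1/111 + u))
G(253, 273)/q = (111*(307 + 273)/(-1 + 111*253))/(-6691) = (111*580/(-1 + 28083))*(-1/6691) = (111*580/28082)*(-1/6691) = (111*(1/28082)*580)*(-1/6691) = (32190/14041)*(-1/6691) = -32190/93948331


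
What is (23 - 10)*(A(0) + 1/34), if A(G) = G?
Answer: 13/34 ≈ 0.38235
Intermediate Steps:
(23 - 10)*(A(0) + 1/34) = (23 - 10)*(0 + 1/34) = 13*(0 + 1/34) = 13*(1/34) = 13/34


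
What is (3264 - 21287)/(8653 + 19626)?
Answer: -18023/28279 ≈ -0.63733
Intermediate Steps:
(3264 - 21287)/(8653 + 19626) = -18023/28279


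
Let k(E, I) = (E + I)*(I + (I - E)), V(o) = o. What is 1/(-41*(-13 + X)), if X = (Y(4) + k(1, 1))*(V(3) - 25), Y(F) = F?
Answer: 1/5945 ≈ 0.00016821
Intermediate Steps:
k(E, I) = (E + I)*(-E + 2*I)
X = -132 (X = (4 + (-1*1² + 2*1² + 1*1))*(3 - 25) = (4 + (-1*1 + 2*1 + 1))*(-22) = (4 + (-1 + 2 + 1))*(-22) = (4 + 2)*(-22) = 6*(-22) = -132)
1/(-41*(-13 + X)) = 1/(-41*(-13 - 132)) = 1/(-41*(-145)) = 1/5945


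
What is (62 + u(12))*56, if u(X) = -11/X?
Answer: 10262/3 ≈ 3420.7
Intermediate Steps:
(62 + u(12))*56 = (62 - 11/12)*56 = (733/12)*56 = 10262/3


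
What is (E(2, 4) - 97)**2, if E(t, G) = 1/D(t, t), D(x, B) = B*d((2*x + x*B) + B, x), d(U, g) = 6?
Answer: 1352569/144 ≈ 9392.8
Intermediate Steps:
D(x, B) = 6*B (D(x, B) = B*6 = 6*B)
E(t, G) = 1/(6*t)
(E(2, 4) - 97)**2 = ((1/6)/2 - 97)**2 = ((1/6)*(1/2) - 97)**2 = (1/12 - 97)**2 = (-1163/12)**2 = 1352569/144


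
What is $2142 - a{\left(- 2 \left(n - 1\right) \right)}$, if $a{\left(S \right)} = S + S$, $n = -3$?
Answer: $2126$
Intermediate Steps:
$a{\left(S \right)} = 2 S$
$2142 - a{\left(- 2 \left(n - 1\right) \right)} = 2142 - 2 \left(- 2 \left(-3 - 1\right)\right) = 2142 - 2 \left(\left(-2\right) \left(-4\right)\right) = 2142 - 2 \cdot 8 = 2142 - 16 = 2126$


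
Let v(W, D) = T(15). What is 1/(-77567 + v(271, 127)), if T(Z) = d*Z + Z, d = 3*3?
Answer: -1/77417 ≈ -1.2917e-5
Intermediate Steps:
d = 9
T(Z) = 10*Z (T(Z) = 9*Z + Z = 10*Z)
v(W, D) = 150 (v(W, D) = 10*15 = 150)
1/(-77567 + v(271, 127)) = 1/(-77567 + 150) = 1/(-77417) = -1/77417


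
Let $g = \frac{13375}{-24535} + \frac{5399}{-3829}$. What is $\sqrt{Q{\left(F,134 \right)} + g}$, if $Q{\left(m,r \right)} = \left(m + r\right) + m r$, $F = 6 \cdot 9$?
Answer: $\frac{2 \sqrt{13368120468668147}}{2684129} \approx 86.151$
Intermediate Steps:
$F = 54$
$Q{\left(m,r \right)} = m + r + m r$
$g = - \frac{5247924}{2684129}$ ($g = 13375 \left(- \frac{1}{24535}\right) + 5399 \left(- \frac{1}{3829}\right) = - \frac{2675}{4907} - \frac{5399}{3829} = - \frac{5247924}{2684129} \approx -1.9552$)
$\sqrt{Q{\left(F,134 \right)} + g} = \sqrt{\left(54 + 134 + 54 \cdot 134\right) - \frac{5247924}{2684129}} = \sqrt{\left(54 + 134 + 7236\right) - \frac{5247924}{2684129}} = \sqrt{7424 - \frac{5247924}{2684129}} = \sqrt{\frac{19921725772}{2684129}} = \frac{2 \sqrt{13368120468668147}}{2684129}$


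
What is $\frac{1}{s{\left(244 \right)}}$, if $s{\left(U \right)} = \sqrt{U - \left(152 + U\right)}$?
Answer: $- \frac{i \sqrt{38}}{76} \approx - 0.081111 i$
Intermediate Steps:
$s{\left(U \right)} = 2 i \sqrt{38}$ ($s{\left(U \right)} = \sqrt{-152} = 2 i \sqrt{38}$)
$\frac{1}{s{\left(244 \right)}} = \frac{1}{2 i \sqrt{38}} = - \frac{i \sqrt{38}}{76}$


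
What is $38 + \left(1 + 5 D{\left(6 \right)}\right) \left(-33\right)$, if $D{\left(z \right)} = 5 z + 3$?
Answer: $-5440$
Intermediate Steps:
$D{\left(z \right)} = 3 + 5 z$
$38 + \left(1 + 5 D{\left(6 \right)}\right) \left(-33\right) = 38 + \left(1 + 5 \left(3 + 5 \cdot 6\right)\right) \left(-33\right) = 38 + \left(1 + 5 \left(3 + 30\right)\right) \left(-33\right) = 38 + \left(1 + 5 \cdot 33\right) \left(-33\right) = 38 + \left(1 + 165\right) \left(-33\right) = 38 + 166 \left(-33\right) = 38 - 5478 = -5440$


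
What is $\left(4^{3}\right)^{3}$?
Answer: $262144$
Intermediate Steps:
$\left(4^{3}\right)^{3} = 64^{3} = 262144$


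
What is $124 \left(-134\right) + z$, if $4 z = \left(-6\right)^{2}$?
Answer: $-16607$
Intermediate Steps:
$z = 9$ ($z = \frac{\left(-6\right)^{2}}{4} = \frac{1}{4} \cdot 36 = 9$)
$124 \left(-134\right) + z = 124 \left(-134\right) + 9 = -16616 + 9 = -16607$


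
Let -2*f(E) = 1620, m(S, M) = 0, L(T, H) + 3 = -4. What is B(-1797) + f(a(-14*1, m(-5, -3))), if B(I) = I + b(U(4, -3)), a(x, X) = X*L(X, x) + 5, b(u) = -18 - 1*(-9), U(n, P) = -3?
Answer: -2616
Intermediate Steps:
L(T, H) = -7 (L(T, H) = -3 - 4 = -7)
b(u) = -9 (b(u) = -18 + 9 = -9)
a(x, X) = 5 - 7*X (a(x, X) = X*(-7) + 5 = -7*X + 5 = 5 - 7*X)
f(E) = -810 (f(E) = -1/2*1620 = -810)
B(I) = -9 + I (B(I) = I - 9 = -9 + I)
B(-1797) + f(a(-14*1, m(-5, -3))) = (-9 - 1797) - 810 = -1806 - 810 = -2616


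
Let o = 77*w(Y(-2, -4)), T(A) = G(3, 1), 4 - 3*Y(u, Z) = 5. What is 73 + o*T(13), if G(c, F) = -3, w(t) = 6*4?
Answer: -5471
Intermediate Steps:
Y(u, Z) = -⅓ (Y(u, Z) = 4/3 - ⅓*5 = 4/3 - 5/3 = -⅓)
w(t) = 24
T(A) = -3
o = 1848 (o = 77*24 = 1848)
73 + o*T(13) = 73 + 1848*(-3) = 73 - 5544 = -5471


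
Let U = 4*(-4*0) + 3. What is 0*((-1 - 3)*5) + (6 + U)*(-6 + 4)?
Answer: -18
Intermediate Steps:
U = 3 (U = 4*0 + 3 = 0 + 3 = 3)
0*((-1 - 3)*5) + (6 + U)*(-6 + 4) = 0*((-1 - 3)*5) + (6 + 3)*(-6 + 4) = 0*(-4*5) + 9*(-2) = 0*(-20) - 18 = 0 - 18 = -18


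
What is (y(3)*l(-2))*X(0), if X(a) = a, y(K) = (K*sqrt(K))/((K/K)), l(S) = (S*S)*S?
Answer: 0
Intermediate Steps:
l(S) = S**3 (l(S) = S**2*S = S**3)
y(K) = K**(3/2) (y(K) = K**(3/2)/1 = K**(3/2)*1 = K**(3/2))
(y(3)*l(-2))*X(0) = (3**(3/2)*(-2)**3)*0 = ((3*sqrt(3))*(-8))*0 = -24*sqrt(3)*0 = 0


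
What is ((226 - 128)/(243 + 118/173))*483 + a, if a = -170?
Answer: 1022092/42157 ≈ 24.245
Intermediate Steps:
((226 - 128)/(243 + 118/173))*483 + a = ((226 - 128)/(243 + 118/173))*483 - 170 = (98/(243 + 118*(1/173)))*483 - 170 = (98/(243 + 118/173))*483 - 170 = (98/(42157/173))*483 - 170 = (98*(173/42157))*483 - 170 = (16954/42157)*483 - 170 = 8188782/42157 - 170 = 1022092/42157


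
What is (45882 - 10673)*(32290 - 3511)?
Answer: 1013279811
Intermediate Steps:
(45882 - 10673)*(32290 - 3511) = 35209*28779 = 1013279811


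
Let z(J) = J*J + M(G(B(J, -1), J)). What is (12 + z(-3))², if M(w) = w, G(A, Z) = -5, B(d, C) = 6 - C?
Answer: 256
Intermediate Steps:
z(J) = -5 + J² (z(J) = J*J - 5 = J² - 5 = -5 + J²)
(12 + z(-3))² = (12 + (-5 + (-3)²))² = (12 + (-5 + 9))² = (12 + 4)² = 16² = 256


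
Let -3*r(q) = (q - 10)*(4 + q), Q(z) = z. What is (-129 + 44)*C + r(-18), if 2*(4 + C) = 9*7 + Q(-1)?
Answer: -7277/3 ≈ -2425.7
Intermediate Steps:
r(q) = -(-10 + q)*(4 + q)/3 (r(q) = -(q - 10)*(4 + q)/3 = -(-10 + q)*(4 + q)/3)
C = 27 (C = -4 + (9*7 - 1)/2 = -4 + (63 - 1)/2 = -4 + (½)*62 = -4 + 31 = 27)
(-129 + 44)*C + r(-18) = (-129 + 44)*27 + (40/3 + 2*(-18) - ⅓*(-18)²) = -85*27 + (40/3 - 36 - ⅓*324) = -2295 + (40/3 - 36 - 108) = -2295 - 392/3 = -7277/3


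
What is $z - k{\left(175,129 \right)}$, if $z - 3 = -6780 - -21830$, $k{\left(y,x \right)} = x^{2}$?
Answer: $-1588$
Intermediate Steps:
$z = 15053$ ($z = 3 - -15050 = 3 + \left(-6780 + 21830\right) = 3 + 15050 = 15053$)
$z - k{\left(175,129 \right)} = 15053 - 129^{2} = 15053 - 16641 = -1588$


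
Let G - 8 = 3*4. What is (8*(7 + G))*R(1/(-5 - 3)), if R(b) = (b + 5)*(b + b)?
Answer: -1053/4 ≈ -263.25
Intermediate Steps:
G = 20 (G = 8 + 3*4 = 8 + 12 = 20)
R(b) = 2*b*(5 + b) (R(b) = (5 + b)*(2*b) = 2*b*(5 + b))
(8*(7 + G))*R(1/(-5 - 3)) = (8*(7 + 20))*(2*(5 + 1/(-5 - 3))/(-5 - 3)) = (8*27)*(2*(5 + 1/(-8))/(-8)) = 216*(2*(-⅛)*(5 - ⅛)) = 216*(2*(-⅛)*(39/8)) = 216*(-39/32) = -1053/4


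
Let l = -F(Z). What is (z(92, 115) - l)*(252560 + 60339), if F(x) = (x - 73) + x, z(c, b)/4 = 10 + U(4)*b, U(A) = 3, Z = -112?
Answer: 351385577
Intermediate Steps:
z(c, b) = 40 + 12*b (z(c, b) = 4*(10 + 3*b) = 40 + 12*b)
F(x) = -73 + 2*x (F(x) = (-73 + x) + x = -73 + 2*x)
l = 297 (l = -(-73 + 2*(-112)) = -(-73 - 224) = -1*(-297) = 297)
(z(92, 115) - l)*(252560 + 60339) = ((40 + 12*115) - 1*297)*(252560 + 60339) = ((40 + 1380) - 297)*312899 = (1420 - 297)*312899 = 1123*312899 = 351385577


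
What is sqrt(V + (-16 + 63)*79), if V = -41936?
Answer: 3*I*sqrt(4247) ≈ 195.51*I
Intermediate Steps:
sqrt(V + (-16 + 63)*79) = sqrt(-41936 + (-16 + 63)*79) = sqrt(-41936 + 47*79) = sqrt(-41936 + 3713) = sqrt(-38223) = 3*I*sqrt(4247)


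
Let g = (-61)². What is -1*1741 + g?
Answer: 1980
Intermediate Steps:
g = 3721
-1*1741 + g = -1*1741 + 3721 = -1741 + 3721 = 1980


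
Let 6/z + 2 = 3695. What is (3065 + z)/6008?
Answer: 3773017/7395848 ≈ 0.51015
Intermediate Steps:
z = 2/1231 (z = 6/(-2 + 3695) = 6/3693 = 6*(1/3693) = 2/1231 ≈ 0.0016247)
(3065 + z)/6008 = (3065 + 2/1231)/6008 = (3773017/1231)*(1/6008) = 3773017/7395848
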